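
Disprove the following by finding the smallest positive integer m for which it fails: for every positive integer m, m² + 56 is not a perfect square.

m = 5

A counterexample is any positive integer m such that m² + 56 is a perfect square; we check each in order.
The first 4 eligible values, up to m = 4, all satisfy the conclusion.
m = 5: 5² + 56 = 81 = 9², a perfect square.
Hence m = 5 is a counterexample.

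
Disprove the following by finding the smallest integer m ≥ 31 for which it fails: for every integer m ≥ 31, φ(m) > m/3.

m = 36

We need the least integer m ≥ 31 for which the claim fails.
For m = 31, 32, 33, 34, 35 the conclusion holds.
m = 36: φ(36) = 12 and 36/3 = 12, so φ(36) ≤ 36/3.
So m = 36 is the smallest counterexample.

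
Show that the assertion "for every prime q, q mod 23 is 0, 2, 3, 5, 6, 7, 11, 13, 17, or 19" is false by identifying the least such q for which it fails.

q = 31

We need the least prime q for which the claim fails.
The first 10 eligible values, up to q = 29, all satisfy the conclusion.
q = 31: 31 mod 23 = 8 — not in {0, 2, 3, 5, 6, 7, 11, 13, 17, 19}.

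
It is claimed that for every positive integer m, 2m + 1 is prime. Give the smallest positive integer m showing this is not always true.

m = 4

A counterexample is any positive integer m such that 2m + 1 is not prime; we check each in order.
For m = 1, 2, 3 the conclusion holds.
m = 4: 2m + 1 = 9 = 3 × 3, composite.
Hence m = 4 is a counterexample.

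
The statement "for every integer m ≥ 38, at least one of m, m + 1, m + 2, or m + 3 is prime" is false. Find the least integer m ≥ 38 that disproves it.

Check each integer m ≥ 38 in order until m, m + 1, m + 2, m + 3 are all composite.
For m = 38, 39, 40, 41, 42, 43, 44, 45, 46, 47 the conclusion holds.
m = 48: 48 = 2 × 24; 49 = 7 × 7; 50 = 2 × 25; 51 = 3 × 17 — all composite.

m = 48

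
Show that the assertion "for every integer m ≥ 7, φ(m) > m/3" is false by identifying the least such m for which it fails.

m = 12

Check each integer m ≥ 7 in order until the claim fails.
m = 7: φ(7) = 6 and 7/3 = 7/3, so φ(7) > 7/3.
m = 8: φ(8) = 4 and 8/3 = 8/3, so φ(8) > 8/3.
m = 9: φ(9) = 6 and 9/3 = 3, so φ(9) > 9/3.
m = 10: φ(10) = 4 and 10/3 = 10/3, so φ(10) > 10/3.
m = 11: φ(11) = 10 and 11/3 = 11/3, so φ(11) > 11/3.
m = 12: φ(12) = 4 and 12/3 = 4, so φ(12) ≤ 12/3.
Thus m = 12 disproves the claim, and no smaller m works.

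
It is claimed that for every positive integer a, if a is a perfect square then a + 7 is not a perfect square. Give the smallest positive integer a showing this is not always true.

Check each positive integer a in order until a is a perfect square but a + 7 is a perfect square.
For a = 1, 4 the conclusion holds.
a = 9: 9 = 3² and 9 + 7 = 16 = 4².
Thus a = 9 disproves the claim, and no smaller a works.

a = 9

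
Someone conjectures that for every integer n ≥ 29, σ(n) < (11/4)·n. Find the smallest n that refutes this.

n = 60

A counterexample is any integer n ≥ 29 such that the claim fails; we check each in order.
The first 31 eligible values, up to n = 59, all satisfy the conclusion.
n = 60: σ(60) = 168; 168 ≥ 165.
So n = 60 is the smallest counterexample.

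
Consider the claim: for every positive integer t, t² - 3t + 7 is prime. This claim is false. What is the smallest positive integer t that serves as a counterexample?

t = 6

A counterexample is any positive integer t such that t² - 3t + 7 is not prime; we check each in order.
t = 1: t² - 3t + 7 = 5, prime.
t = 2: t² - 3t + 7 = 5, prime.
t = 3: t² - 3t + 7 = 7, prime.
t = 4: t² - 3t + 7 = 11, prime.
t = 5: t² - 3t + 7 = 17, prime.
t = 6: t² - 3t + 7 = 25 = 5 × 5, composite.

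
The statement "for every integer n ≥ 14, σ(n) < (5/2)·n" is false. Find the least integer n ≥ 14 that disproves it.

The first 10 eligible values, up to n = 23, all satisfy the conclusion.
n = 24: σ(24) = 60; 60 ≥ 60.
Thus n = 24 disproves the claim, and no smaller n works.

n = 24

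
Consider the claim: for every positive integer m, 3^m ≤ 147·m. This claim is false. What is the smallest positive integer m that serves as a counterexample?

For m = 1, 2, 3, 4, 5, 6 the conclusion holds.
m = 7: 3^m = 2187 and 147·m = 1029, so 2187 > 1029.

m = 7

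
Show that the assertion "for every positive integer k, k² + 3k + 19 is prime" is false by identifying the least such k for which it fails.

k = 15

For k = 1, 2, 3, 4, …, 12, 13, 14 the conclusion holds.
k = 15: k² + 3k + 19 = 289 = 17 × 17, composite.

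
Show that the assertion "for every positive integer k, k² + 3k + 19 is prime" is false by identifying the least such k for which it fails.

k = 15

The first 14 eligible values, up to k = 14, all satisfy the conclusion.
k = 15: k² + 3k + 19 = 289 = 17 × 17, composite.
Hence k = 15 is a counterexample.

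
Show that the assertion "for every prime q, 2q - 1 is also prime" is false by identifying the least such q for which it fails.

Check each prime q in order until 2q - 1 is not prime.
For q = 2, 3 the conclusion holds.
q = 5: 2q - 1 = 9 = 3 × 3, not prime.
So q = 5 is the smallest counterexample.

q = 5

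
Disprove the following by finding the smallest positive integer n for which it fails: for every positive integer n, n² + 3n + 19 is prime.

A counterexample is any positive integer n such that n² + 3n + 19 is not prime; we check each in order.
For n = 1, 2, 3, 4, …, 12, 13, 14 the conclusion holds.
n = 15: n² + 3n + 19 = 289 = 17 × 17, composite.

n = 15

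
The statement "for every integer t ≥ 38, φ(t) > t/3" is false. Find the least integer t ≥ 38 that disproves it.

t = 42

Check each integer t ≥ 38 in order until the claim fails.
The first 4 eligible values, up to t = 41, all satisfy the conclusion.
t = 42: φ(42) = 12 and 42/3 = 14, so φ(42) ≤ 42/3.
So t = 42 is the smallest counterexample.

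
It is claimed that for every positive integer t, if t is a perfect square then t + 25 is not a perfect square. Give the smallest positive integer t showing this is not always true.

Check each positive integer t in order until t is a perfect square but t + 25 is a perfect square.
For t = 1, 4, 9, 16, …, 81, 100, 121 the conclusion holds.
t = 144: 144 = 12² and 144 + 25 = 169 = 13².

t = 144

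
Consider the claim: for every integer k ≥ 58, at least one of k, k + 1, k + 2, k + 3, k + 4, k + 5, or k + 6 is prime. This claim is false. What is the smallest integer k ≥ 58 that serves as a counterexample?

k = 90

For k = 58, 59, 60, 61, …, 87, 88, 89 the conclusion holds.
k = 90: 90 = 2 × 45; 91 = 7 × 13; 92 = 2 × 46; 93 = 3 × 31; 94 = 2 × 47; 95 = 5 × 19; 96 = 2 × 48 — all composite.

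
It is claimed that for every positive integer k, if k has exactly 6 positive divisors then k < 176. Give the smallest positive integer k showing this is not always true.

We need the least positive integer k for which k has exactly 6 positive divisors but the claim fails.
For k = 12, 18, 20, 28, …, 171, 172, 175 the conclusion holds.
k = 188: τ(188) = 6; 188 ≥ 176.

k = 188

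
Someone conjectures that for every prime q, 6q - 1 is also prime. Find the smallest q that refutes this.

q = 11

We need the least prime q for which 6q - 1 is not prime.
q = 2: 6q - 1 = 11, prime.
q = 3: 6q - 1 = 17, prime.
q = 5: 6q - 1 = 29, prime.
q = 7: 6q - 1 = 41, prime.
q = 11: 6q - 1 = 65 = 5 × 13, not prime.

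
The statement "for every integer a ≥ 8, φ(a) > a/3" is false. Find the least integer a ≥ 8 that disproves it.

a = 12

We need the least integer a ≥ 8 for which the claim fails.
For a = 8, 9, 10, 11 the conclusion holds.
a = 12: φ(12) = 4 and 12/3 = 4, so φ(12) ≤ 12/3.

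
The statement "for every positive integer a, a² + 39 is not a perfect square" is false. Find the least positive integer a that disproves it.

Check each positive integer a in order until a² + 39 is a perfect square.
a = 1: 1² + 39 = 40, not a perfect square.
a = 2: 2² + 39 = 43, not a perfect square.
a = 3: 3² + 39 = 48, not a perfect square.
a = 4: 4² + 39 = 55, not a perfect square.
a = 5: 5² + 39 = 64 = 8², a perfect square.
Thus a = 5 disproves the claim, and no smaller a works.

a = 5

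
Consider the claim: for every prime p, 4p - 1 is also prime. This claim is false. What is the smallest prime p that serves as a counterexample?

For p = 2, 3, 5 the conclusion holds.
p = 7: 4p - 1 = 27 = 3 × 9, not prime.

p = 7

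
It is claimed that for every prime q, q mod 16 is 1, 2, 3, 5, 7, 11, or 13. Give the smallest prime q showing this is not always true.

q = 31

We need the least prime q for which the claim fails.
For q = 2, 3, 5, 7, 11, 13, 17, 19, 23, 29 the conclusion holds.
q = 31: 31 mod 16 = 15 — not in {1, 2, 3, 5, 7, 11, 13}.
So q = 31 is the smallest counterexample.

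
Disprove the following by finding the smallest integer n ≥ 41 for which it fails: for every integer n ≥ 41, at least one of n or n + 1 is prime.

n = 44

n = 41: 41 is prime.
n = 42: 43 is prime.
n = 43: 43 is prime.
n = 44: 44 = 2 × 22; 45 = 3 × 15 — both composite.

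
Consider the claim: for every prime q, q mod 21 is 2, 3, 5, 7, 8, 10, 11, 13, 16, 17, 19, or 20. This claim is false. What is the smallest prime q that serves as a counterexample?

q = 43

For q = 2, 3, 5, 7, …, 31, 37, 41 the conclusion holds.
q = 43: 43 mod 21 = 1 — not in {2, 3, 5, 7, 8, 10, 11, 13, 16, 17, 19, 20}.
Hence q = 43 is a counterexample.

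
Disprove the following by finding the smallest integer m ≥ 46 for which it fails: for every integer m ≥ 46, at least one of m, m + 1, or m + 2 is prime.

Check each integer m ≥ 46 in order until m, m + 1, m + 2 are all composite.
For m = 46, 47 the conclusion holds.
m = 48: 48 = 2 × 24; 49 = 7 × 7; 50 = 2 × 25 — all composite.
Hence m = 48 is a counterexample.

m = 48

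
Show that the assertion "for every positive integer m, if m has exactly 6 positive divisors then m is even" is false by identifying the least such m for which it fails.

A counterexample is any positive integer m such that m has exactly 6 positive divisors but m is odd; we check each in order.
The first 6 eligible values, up to m = 44, all satisfy the conclusion.
m = 45: divisors of 45: 1, 3, 5, 9, 15, 45; 45 is odd.
Hence m = 45 is a counterexample.

m = 45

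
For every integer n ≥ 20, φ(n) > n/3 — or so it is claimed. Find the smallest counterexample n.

n = 24

Check each integer n ≥ 20 in order until the claim fails.
n = 20: φ(20) = 8 and 20/3 = 20/3, so φ(20) > 20/3.
n = 21: φ(21) = 12 and 21/3 = 7, so φ(21) > 21/3.
n = 22: φ(22) = 10 and 22/3 = 22/3, so φ(22) > 22/3.
n = 23: φ(23) = 22 and 23/3 = 23/3, so φ(23) > 23/3.
n = 24: φ(24) = 8 and 24/3 = 8, so φ(24) ≤ 24/3.
Hence n = 24 is a counterexample.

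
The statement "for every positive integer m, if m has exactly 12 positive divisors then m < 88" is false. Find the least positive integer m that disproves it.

m = 90

For m = 60, 72, 84 the conclusion holds.
m = 90: τ(90) = 12; 90 ≥ 88.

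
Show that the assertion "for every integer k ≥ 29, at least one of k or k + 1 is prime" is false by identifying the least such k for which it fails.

k = 32

Check each integer k ≥ 29 in order until k, k + 1 are both composite.
For k = 29, 30, 31 the conclusion holds.
k = 32: 32 = 2 × 16; 33 = 3 × 11 — both composite.
So k = 32 is the smallest counterexample.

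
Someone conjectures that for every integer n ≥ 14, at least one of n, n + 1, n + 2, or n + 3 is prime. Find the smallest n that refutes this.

n = 24

Check each integer n ≥ 14 in order until n, n + 1, n + 2, n + 3 are all composite.
For n = 14, 15, 16, 17, 18, 19, 20, 21, 22, 23 the conclusion holds.
n = 24: 24 = 2 × 12; 25 = 5 × 5; 26 = 2 × 13; 27 = 3 × 9 — all composite.
So n = 24 is the smallest counterexample.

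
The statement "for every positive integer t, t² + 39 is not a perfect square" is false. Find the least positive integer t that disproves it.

t = 5

Check each positive integer t in order until t² + 39 is a perfect square.
t = 1: 1² + 39 = 40, not a perfect square.
t = 2: 2² + 39 = 43, not a perfect square.
t = 3: 3² + 39 = 48, not a perfect square.
t = 4: 4² + 39 = 55, not a perfect square.
t = 5: 5² + 39 = 64 = 8², a perfect square.
Thus t = 5 disproves the claim, and no smaller t works.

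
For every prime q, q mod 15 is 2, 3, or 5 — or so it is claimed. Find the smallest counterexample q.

For q = 2, 3, 5 the conclusion holds.
q = 7: 7 mod 15 = 7 — not in {2, 3, 5}.

q = 7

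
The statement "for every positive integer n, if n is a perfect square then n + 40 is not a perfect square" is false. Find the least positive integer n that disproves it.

n = 9

We need the least positive integer n for which n is a perfect square but n + 40 is a perfect square.
n = 1: 1 + 40 = 41, not a perfect square.
n = 4: 4 + 40 = 44, not a perfect square.
n = 9: 9 = 3² and 9 + 40 = 49 = 7².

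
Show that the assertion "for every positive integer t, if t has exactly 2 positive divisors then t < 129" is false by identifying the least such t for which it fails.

t = 131

We need the least positive integer t for which t has exactly 2 positive divisors but the claim fails.
The first 31 eligible values, up to t = 127, all satisfy the conclusion.
t = 131: τ(131) = 2; 131 ≥ 129.
Thus t = 131 disproves the claim, and no smaller t works.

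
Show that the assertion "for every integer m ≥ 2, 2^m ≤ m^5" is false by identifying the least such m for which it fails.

m = 23

For m = 2, 3, 4, 5, …, 20, 21, 22 the conclusion holds.
m = 23: 2^m = 8388608 and m^5 = 6436343, so 8388608 > 6436343.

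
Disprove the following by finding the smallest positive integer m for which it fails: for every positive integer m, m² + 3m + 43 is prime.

m = 39

For m = 1, 2, 3, 4, …, 36, 37, 38 the conclusion holds.
m = 39: m² + 3m + 43 = 1681 = 41 × 41, composite.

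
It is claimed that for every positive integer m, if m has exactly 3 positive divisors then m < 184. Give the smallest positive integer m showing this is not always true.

m = 289

A counterexample is any positive integer m such that m has exactly 3 positive divisors but the claim fails; we check each in order.
m = 4: τ(4) = 3; 4 < 184.
m = 9: τ(9) = 3; 9 < 184.
m = 25: τ(25) = 3; 25 < 184.
m = 49: τ(49) = 3; 49 < 184.
m = 121: τ(121) = 3; 121 < 184.
m = 169: τ(169) = 3; 169 < 184.
m = 289: τ(289) = 3; 289 ≥ 184.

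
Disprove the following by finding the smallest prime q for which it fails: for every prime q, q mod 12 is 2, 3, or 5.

For q = 2, 3, 5 the conclusion holds.
q = 7: 7 mod 12 = 7 — not in {2, 3, 5}.
So q = 7 is the smallest counterexample.

q = 7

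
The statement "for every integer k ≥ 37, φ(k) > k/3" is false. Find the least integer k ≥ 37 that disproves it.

k = 42

For k = 37, 38, 39, 40, 41 the conclusion holds.
k = 42: φ(42) = 12 and 42/3 = 14, so φ(42) ≤ 42/3.
Hence k = 42 is a counterexample.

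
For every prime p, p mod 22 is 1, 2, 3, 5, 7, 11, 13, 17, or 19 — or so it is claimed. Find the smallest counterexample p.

For p = 2, 3, 5, 7, 11, 13, 17, 19, 23, 29 the conclusion holds.
p = 31: 31 mod 22 = 9 — not in {1, 2, 3, 5, 7, 11, 13, 17, 19}.
Hence p = 31 is a counterexample.

p = 31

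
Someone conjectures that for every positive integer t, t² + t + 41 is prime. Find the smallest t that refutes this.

t = 40

We need the least positive integer t for which t² + t + 41 is not prime.
For t = 1, 2, 3, 4, …, 37, 38, 39 the conclusion holds.
t = 40: t² + t + 41 = 1681 = 41 × 41, composite.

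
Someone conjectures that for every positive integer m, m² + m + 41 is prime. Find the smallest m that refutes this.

m = 40

For m = 1, 2, 3, 4, …, 37, 38, 39 the conclusion holds.
m = 40: m² + m + 41 = 1681 = 41 × 41, composite.
Hence m = 40 is a counterexample.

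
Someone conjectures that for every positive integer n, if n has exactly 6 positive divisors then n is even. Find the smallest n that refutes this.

We need the least positive integer n for which n has exactly 6 positive divisors but n is odd.
n = 12: divisors of 12: 1, 2, 3, 4, 6, 12; 12 is even.
n = 18: divisors of 18: 1, 2, 3, 6, 9, 18; 18 is even.
n = 20: divisors of 20: 1, 2, 4, 5, 10, 20; 20 is even.
n = 28: divisors of 28: 1, 2, 4, 7, 14, 28; 28 is even.
n = 32: divisors of 32: 1, 2, 4, 8, 16, 32; 32 is even.
n = 44: divisors of 44: 1, 2, 4, 11, 22, 44; 44 is even.
n = 45: divisors of 45: 1, 3, 5, 9, 15, 45; 45 is odd.

n = 45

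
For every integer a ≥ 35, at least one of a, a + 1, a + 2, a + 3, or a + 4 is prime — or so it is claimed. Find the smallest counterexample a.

For a = 35, 36, 37, 38, …, 45, 46, 47 the conclusion holds.
a = 48: 48 = 2 × 24; 49 = 7 × 7; 50 = 2 × 25; 51 = 3 × 17; 52 = 2 × 26 — all composite.
Thus a = 48 disproves the claim, and no smaller a works.

a = 48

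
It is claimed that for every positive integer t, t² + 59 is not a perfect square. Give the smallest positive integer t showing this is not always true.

We need the least positive integer t for which t² + 59 is a perfect square.
For t = 1, 2, 3, 4, …, 26, 27, 28 the conclusion holds.
t = 29: 29² + 59 = 900 = 30², a perfect square.
Hence t = 29 is a counterexample.

t = 29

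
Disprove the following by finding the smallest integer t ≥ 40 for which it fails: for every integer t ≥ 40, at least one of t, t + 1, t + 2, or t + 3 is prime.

The first 8 eligible values, up to t = 47, all satisfy the conclusion.
t = 48: 48 = 2 × 24; 49 = 7 × 7; 50 = 2 × 25; 51 = 3 × 17 — all composite.
Thus t = 48 disproves the claim, and no smaller t works.

t = 48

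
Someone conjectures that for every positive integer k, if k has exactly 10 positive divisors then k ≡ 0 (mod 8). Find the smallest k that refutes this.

k = 162

For k = 48, 80, 112 the conclusion holds.
k = 162: τ(162) = 10; 162 ≡ 2 (mod 8).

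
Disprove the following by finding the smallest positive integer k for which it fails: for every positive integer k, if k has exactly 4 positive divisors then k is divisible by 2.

A counterexample is any positive integer k such that k has exactly 4 positive divisors but k is not divisible by 2; we check each in order.
For k = 6, 8, 10, 14 the conclusion holds.
k = 15: τ(15) = 4; 15 mod 2 = 1.

k = 15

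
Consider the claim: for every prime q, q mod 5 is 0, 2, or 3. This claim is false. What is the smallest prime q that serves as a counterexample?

A counterexample is any prime q such that the claim fails; we check each in order.
For q = 2, 3, 5, 7 the conclusion holds.
q = 11: 11 mod 5 = 1 — not in {0, 2, 3}.

q = 11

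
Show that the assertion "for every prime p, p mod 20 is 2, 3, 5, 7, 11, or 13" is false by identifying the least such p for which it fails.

p = 17

We need the least prime p for which the claim fails.
p = 2: 2 mod 20 = 2.
p = 3: 3 mod 20 = 3.
p = 5: 5 mod 20 = 5.
p = 7: 7 mod 20 = 7.
p = 11: 11 mod 20 = 11.
p = 13: 13 mod 20 = 13.
p = 17: 17 mod 20 = 17 — not in {2, 3, 5, 7, 11, 13}.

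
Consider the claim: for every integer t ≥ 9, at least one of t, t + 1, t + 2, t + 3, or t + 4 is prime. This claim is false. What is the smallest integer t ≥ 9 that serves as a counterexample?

t = 24

Check each integer t ≥ 9 in order until t, t + 1, t + 2, t + 3, t + 4 are all composite.
For t = 9, 10, 11, 12, …, 21, 22, 23 the conclusion holds.
t = 24: 24 = 2 × 12; 25 = 5 × 5; 26 = 2 × 13; 27 = 3 × 9; 28 = 2 × 14 — all composite.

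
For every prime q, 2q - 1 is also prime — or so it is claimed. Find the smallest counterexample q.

Check each prime q in order until 2q - 1 is not prime.
For q = 2, 3 the conclusion holds.
q = 5: 2q - 1 = 9 = 3 × 3, not prime.
So q = 5 is the smallest counterexample.

q = 5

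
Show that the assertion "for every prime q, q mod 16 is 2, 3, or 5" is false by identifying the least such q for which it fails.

A counterexample is any prime q such that the claim fails; we check each in order.
q = 2: 2 mod 16 = 2.
q = 3: 3 mod 16 = 3.
q = 5: 5 mod 16 = 5.
q = 7: 7 mod 16 = 7 — not in {2, 3, 5}.

q = 7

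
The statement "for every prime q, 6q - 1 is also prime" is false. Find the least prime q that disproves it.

q = 11

Check each prime q in order until 6q - 1 is not prime.
q = 2: 6q - 1 = 11, prime.
q = 3: 6q - 1 = 17, prime.
q = 5: 6q - 1 = 29, prime.
q = 7: 6q - 1 = 41, prime.
q = 11: 6q - 1 = 65 = 5 × 13, not prime.
Hence q = 11 is a counterexample.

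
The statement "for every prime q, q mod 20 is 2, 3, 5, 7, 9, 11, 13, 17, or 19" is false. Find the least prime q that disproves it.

q = 41

Check each prime q in order until the claim fails.
For q = 2, 3, 5, 7, …, 29, 31, 37 the conclusion holds.
q = 41: 41 mod 20 = 1 — not in {2, 3, 5, 7, 9, 11, 13, 17, 19}.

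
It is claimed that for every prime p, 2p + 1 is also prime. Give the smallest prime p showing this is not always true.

We need the least prime p for which 2p + 1 is not prime.
p = 2: 2p + 1 = 5, prime.
p = 3: 2p + 1 = 7, prime.
p = 5: 2p + 1 = 11, prime.
p = 7: 2p + 1 = 15 = 3 × 5, not prime.
So p = 7 is the smallest counterexample.

p = 7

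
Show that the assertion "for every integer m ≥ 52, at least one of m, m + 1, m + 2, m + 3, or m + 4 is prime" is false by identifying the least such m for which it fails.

We need the least integer m ≥ 52 for which m, m + 1, m + 2, m + 3, m + 4 are all composite.
m = 52: 53 is prime.
m = 53: 53 is prime.
m = 54: 54 = 2 × 27; 55 = 5 × 11; 56 = 2 × 28; 57 = 3 × 19; 58 = 2 × 29 — all composite.

m = 54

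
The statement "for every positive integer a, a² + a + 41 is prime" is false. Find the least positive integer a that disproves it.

We need the least positive integer a for which a² + a + 41 is not prime.
The first 39 eligible values, up to a = 39, all satisfy the conclusion.
a = 40: a² + a + 41 = 1681 = 41 × 41, composite.

a = 40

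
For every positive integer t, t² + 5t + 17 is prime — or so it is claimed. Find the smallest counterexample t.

t = 8

Check each positive integer t in order until t² + 5t + 17 is not prime.
t = 1: t² + 5t + 17 = 23, prime.
t = 2: t² + 5t + 17 = 31, prime.
t = 3: t² + 5t + 17 = 41, prime.
t = 4: t² + 5t + 17 = 53, prime.
t = 5: t² + 5t + 17 = 67, prime.
t = 6: t² + 5t + 17 = 83, prime.
t = 7: t² + 5t + 17 = 101, prime.
t = 8: t² + 5t + 17 = 121 = 11 × 11, composite.
Thus t = 8 disproves the claim, and no smaller t works.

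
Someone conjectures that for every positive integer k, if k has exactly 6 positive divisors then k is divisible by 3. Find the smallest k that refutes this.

Check each positive integer k in order until k has exactly 6 positive divisors but k is not divisible by 3.
For k = 12, 18 the conclusion holds.
k = 20: τ(20) = 6; 20 mod 3 = 2.
Hence k = 20 is a counterexample.

k = 20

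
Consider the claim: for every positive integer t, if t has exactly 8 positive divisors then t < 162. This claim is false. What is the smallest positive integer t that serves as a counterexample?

A counterexample is any positive integer t such that t has exactly 8 positive divisors but the claim fails; we check each in order.
For t = 24, 30, 40, 42, …, 138, 152, 154 the conclusion holds.
t = 165: τ(165) = 8; 165 ≥ 162.

t = 165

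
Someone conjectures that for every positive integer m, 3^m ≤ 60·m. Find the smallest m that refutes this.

m = 6

Check each positive integer m in order until 3^m > 60·m.
The first 5 eligible values, up to m = 5, all satisfy the conclusion.
m = 6: 3^m = 729 and 60·m = 360, so 729 > 360.
So m = 6 is the smallest counterexample.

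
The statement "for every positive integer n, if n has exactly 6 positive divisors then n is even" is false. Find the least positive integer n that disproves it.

A counterexample is any positive integer n such that n has exactly 6 positive divisors but n is odd; we check each in order.
The first 6 eligible values, up to n = 44, all satisfy the conclusion.
n = 45: divisors of 45: 1, 3, 5, 9, 15, 45; 45 is odd.

n = 45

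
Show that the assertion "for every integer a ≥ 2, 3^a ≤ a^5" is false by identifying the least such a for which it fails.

We need the least integer a ≥ 2 for which 3^a > a^5.
For a = 2, 3, 4, 5, 6, 7, 8, 9, 10 the conclusion holds.
a = 11: 3^a = 177147 and a^5 = 161051, so 177147 > 161051.
Thus a = 11 disproves the claim, and no smaller a works.

a = 11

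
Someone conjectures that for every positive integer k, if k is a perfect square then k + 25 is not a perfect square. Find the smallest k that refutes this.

k = 144

We need the least positive integer k for which k is a perfect square but k + 25 is a perfect square.
The first 11 eligible values, up to k = 121, all satisfy the conclusion.
k = 144: 144 = 12² and 144 + 25 = 169 = 13².
Hence k = 144 is a counterexample.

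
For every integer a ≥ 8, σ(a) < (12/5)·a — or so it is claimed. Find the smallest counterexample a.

A counterexample is any integer a ≥ 8 such that the claim fails; we check each in order.
For a = 8, 9, 10, 11, …, 21, 22, 23 the conclusion holds.
a = 24: σ(24) = 60; 60 ≥ 288/5.
Thus a = 24 disproves the claim, and no smaller a works.

a = 24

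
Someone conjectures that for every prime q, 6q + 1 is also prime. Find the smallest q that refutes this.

q = 19

A counterexample is any prime q such that 6q + 1 is not prime; we check each in order.
For q = 2, 3, 5, 7, 11, 13, 17 the conclusion holds.
q = 19: 6q + 1 = 115 = 5 × 23, not prime.
Thus q = 19 disproves the claim, and no smaller q works.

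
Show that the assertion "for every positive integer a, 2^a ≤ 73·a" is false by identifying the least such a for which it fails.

Check each positive integer a in order until 2^a > 73·a.
The first 9 eligible values, up to a = 9, all satisfy the conclusion.
a = 10: 2^a = 1024 and 73·a = 730, so 1024 > 730.
Hence a = 10 is a counterexample.

a = 10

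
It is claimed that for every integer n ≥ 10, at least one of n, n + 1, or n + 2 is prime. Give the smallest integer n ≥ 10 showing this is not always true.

n = 14

A counterexample is any integer n ≥ 10 such that n, n + 1, n + 2 are all composite; we check each in order.
The first 4 eligible values, up to n = 13, all satisfy the conclusion.
n = 14: 14 = 2 × 7; 15 = 3 × 5; 16 = 2 × 8 — all composite.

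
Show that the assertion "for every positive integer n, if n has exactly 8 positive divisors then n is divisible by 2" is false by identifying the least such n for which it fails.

We need the least positive integer n for which n has exactly 8 positive divisors but n is not divisible by 2.
For n = 24, 30, 40, 42, …, 88, 102, 104 the conclusion holds.
n = 105: τ(105) = 8; 105 mod 2 = 1.

n = 105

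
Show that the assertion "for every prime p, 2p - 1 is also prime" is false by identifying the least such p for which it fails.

p = 2: 2p - 1 = 3, prime.
p = 3: 2p - 1 = 5, prime.
p = 5: 2p - 1 = 9 = 3 × 3, not prime.
So p = 5 is the smallest counterexample.

p = 5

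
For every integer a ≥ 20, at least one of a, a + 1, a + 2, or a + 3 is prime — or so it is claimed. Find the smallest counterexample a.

Check each integer a ≥ 20 in order until a, a + 1, a + 2, a + 3 are all composite.
For a = 20, 21, 22, 23 the conclusion holds.
a = 24: 24 = 2 × 12; 25 = 5 × 5; 26 = 2 × 13; 27 = 3 × 9 — all composite.
Thus a = 24 disproves the claim, and no smaller a works.

a = 24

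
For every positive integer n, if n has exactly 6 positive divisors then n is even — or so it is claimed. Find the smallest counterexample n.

n = 45

Check each positive integer n in order until n has exactly 6 positive divisors but n is odd.
n = 12: divisors of 12: 1, 2, 3, 4, 6, 12; 12 is even.
n = 18: divisors of 18: 1, 2, 3, 6, 9, 18; 18 is even.
n = 20: divisors of 20: 1, 2, 4, 5, 10, 20; 20 is even.
n = 28: divisors of 28: 1, 2, 4, 7, 14, 28; 28 is even.
n = 32: divisors of 32: 1, 2, 4, 8, 16, 32; 32 is even.
n = 44: divisors of 44: 1, 2, 4, 11, 22, 44; 44 is even.
n = 45: divisors of 45: 1, 3, 5, 9, 15, 45; 45 is odd.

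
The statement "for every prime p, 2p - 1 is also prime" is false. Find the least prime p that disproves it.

p = 5

A counterexample is any prime p such that 2p - 1 is not prime; we check each in order.
For p = 2, 3 the conclusion holds.
p = 5: 2p - 1 = 9 = 3 × 3, not prime.
Hence p = 5 is a counterexample.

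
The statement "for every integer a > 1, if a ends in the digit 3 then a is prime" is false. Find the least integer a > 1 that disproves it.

a = 33

We need the least integer a > 1 for which a ends in the digit 3 but a is not prime.
For a = 3, 13, 23 the conclusion holds.
a = 33: 33 ends in 3; 33 = 3 × 11, composite.
So a = 33 is the smallest counterexample.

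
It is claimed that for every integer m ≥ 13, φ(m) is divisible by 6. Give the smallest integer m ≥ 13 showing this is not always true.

We need the least integer m ≥ 13 for which φ(m) is not divisible by 6.
For m = 13, 14 the conclusion holds.
m = 15: φ(15) = 8; 8 mod 6 = 2.

m = 15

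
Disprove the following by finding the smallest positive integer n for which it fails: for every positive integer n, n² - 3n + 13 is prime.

Check each positive integer n in order until n² - 3n + 13 is not prime.
The first 11 eligible values, up to n = 11, all satisfy the conclusion.
n = 12: n² - 3n + 13 = 121 = 11 × 11, composite.
So n = 12 is the smallest counterexample.

n = 12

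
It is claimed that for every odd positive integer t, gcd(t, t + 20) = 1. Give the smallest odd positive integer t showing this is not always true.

t = 5

Check each odd positive integer t in order until gcd(t, t + 20) > 1.
For t = 1, 3 the conclusion holds.
t = 5: gcd(5, 25) = 5.
Thus t = 5 disproves the claim, and no smaller t works.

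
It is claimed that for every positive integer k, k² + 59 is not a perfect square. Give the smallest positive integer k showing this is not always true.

Check each positive integer k in order until k² + 59 is a perfect square.
For k = 1, 2, 3, 4, …, 26, 27, 28 the conclusion holds.
k = 29: 29² + 59 = 900 = 30², a perfect square.
So k = 29 is the smallest counterexample.

k = 29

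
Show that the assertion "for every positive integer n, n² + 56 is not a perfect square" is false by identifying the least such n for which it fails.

n = 5

The first 4 eligible values, up to n = 4, all satisfy the conclusion.
n = 5: 5² + 56 = 81 = 9², a perfect square.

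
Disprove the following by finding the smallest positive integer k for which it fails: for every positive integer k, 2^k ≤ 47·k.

A counterexample is any positive integer k such that 2^k > 47·k; we check each in order.
For k = 1, 2, 3, 4, 5, 6, 7, 8 the conclusion holds.
k = 9: 2^k = 512 and 47·k = 423, so 512 > 423.
So k = 9 is the smallest counterexample.

k = 9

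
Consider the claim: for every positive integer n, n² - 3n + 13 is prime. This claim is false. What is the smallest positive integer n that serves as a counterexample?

A counterexample is any positive integer n such that n² - 3n + 13 is not prime; we check each in order.
The first 11 eligible values, up to n = 11, all satisfy the conclusion.
n = 12: n² - 3n + 13 = 121 = 11 × 11, composite.
Thus n = 12 disproves the claim, and no smaller n works.

n = 12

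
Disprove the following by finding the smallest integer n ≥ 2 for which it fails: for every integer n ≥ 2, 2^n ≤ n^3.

n = 10

Check each integer n ≥ 2 in order until 2^n > n^3.
n = 2: 2^n = 4 and n^3 = 8, so 4 ≤ 8.
n = 3: 2^n = 8 and n^3 = 27, so 8 ≤ 27.
n = 4: 2^n = 16 and n^3 = 64, so 16 ≤ 64.
n = 5: 2^n = 32 and n^3 = 125, so 32 ≤ 125.
n = 6: 2^n = 64 and n^3 = 216, so 64 ≤ 216.
n = 7: 2^n = 128 and n^3 = 343, so 128 ≤ 343.
n = 8: 2^n = 256 and n^3 = 512, so 256 ≤ 512.
n = 9: 2^n = 512 and n^3 = 729, so 512 ≤ 729.
n = 10: 2^n = 1024 and n^3 = 1000, so 1024 > 1000.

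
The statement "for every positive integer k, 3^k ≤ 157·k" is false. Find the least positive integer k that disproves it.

A counterexample is any positive integer k such that 3^k > 157·k; we check each in order.
For k = 1, 2, 3, 4, 5, 6 the conclusion holds.
k = 7: 3^k = 2187 and 157·k = 1099, so 2187 > 1099.
Hence k = 7 is a counterexample.

k = 7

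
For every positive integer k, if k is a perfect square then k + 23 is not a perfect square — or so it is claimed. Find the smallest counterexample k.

Check each positive integer k in order until k is a perfect square but k + 23 is a perfect square.
For k = 1, 4, 9, 16, 25, 36, 49, 64, 81, 100 the conclusion holds.
k = 121: 121 = 11² and 121 + 23 = 144 = 12².

k = 121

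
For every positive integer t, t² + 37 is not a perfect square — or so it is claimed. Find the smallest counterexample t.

We need the least positive integer t for which t² + 37 is a perfect square.
The first 17 eligible values, up to t = 17, all satisfy the conclusion.
t = 18: 18² + 37 = 361 = 19², a perfect square.
So t = 18 is the smallest counterexample.

t = 18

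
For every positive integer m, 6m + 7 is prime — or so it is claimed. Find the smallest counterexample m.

m = 1: 6m + 7 = 13, prime.
m = 2: 6m + 7 = 19, prime.
m = 3: 6m + 7 = 25 = 5 × 5, composite.
Thus m = 3 disproves the claim, and no smaller m works.

m = 3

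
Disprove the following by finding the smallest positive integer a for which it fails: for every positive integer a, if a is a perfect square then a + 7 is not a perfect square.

For a = 1, 4 the conclusion holds.
a = 9: 9 = 3² and 9 + 7 = 16 = 4².
Hence a = 9 is a counterexample.

a = 9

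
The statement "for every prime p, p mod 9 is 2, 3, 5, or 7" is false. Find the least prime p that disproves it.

p = 13

We need the least prime p for which the claim fails.
p = 2: 2 mod 9 = 2.
p = 3: 3 mod 9 = 3.
p = 5: 5 mod 9 = 5.
p = 7: 7 mod 9 = 7.
p = 11: 11 mod 9 = 2.
p = 13: 13 mod 9 = 4 — not in {2, 3, 5, 7}.
Hence p = 13 is a counterexample.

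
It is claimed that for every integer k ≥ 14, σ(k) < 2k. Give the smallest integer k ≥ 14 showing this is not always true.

k = 14: σ(14) = 24; 24 < 28.
k = 15: σ(15) = 24; 24 < 30.
k = 16: σ(16) = 31; 31 < 32.
k = 17: σ(17) = 18; 18 < 34.
k = 18: σ(18) = 39; 39 ≥ 36.

k = 18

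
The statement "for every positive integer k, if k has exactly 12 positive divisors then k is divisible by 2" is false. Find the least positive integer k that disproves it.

k = 315

Check each positive integer k in order until k has exactly 12 positive divisors but k is not divisible by 2.
For k = 60, 72, 84, 90, …, 294, 306, 308 the conclusion holds.
k = 315: τ(315) = 12; 315 mod 2 = 1.
Thus k = 315 disproves the claim, and no smaller k works.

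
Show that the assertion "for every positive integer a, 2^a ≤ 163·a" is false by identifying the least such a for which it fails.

Check each positive integer a in order until 2^a > 163·a.
For a = 1, 2, 3, 4, 5, 6, 7, 8, 9, 10 the conclusion holds.
a = 11: 2^a = 2048 and 163·a = 1793, so 2048 > 1793.
Thus a = 11 disproves the claim, and no smaller a works.

a = 11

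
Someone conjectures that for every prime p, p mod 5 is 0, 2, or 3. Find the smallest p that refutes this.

p = 11

A counterexample is any prime p such that the claim fails; we check each in order.
p = 2: 2 mod 5 = 2.
p = 3: 3 mod 5 = 3.
p = 5: 5 mod 5 = 0.
p = 7: 7 mod 5 = 2.
p = 11: 11 mod 5 = 1 — not in {0, 2, 3}.
Hence p = 11 is a counterexample.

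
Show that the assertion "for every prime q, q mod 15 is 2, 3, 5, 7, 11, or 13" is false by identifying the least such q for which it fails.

q = 2: 2 mod 15 = 2.
q = 3: 3 mod 15 = 3.
q = 5: 5 mod 15 = 5.
q = 7: 7 mod 15 = 7.
q = 11: 11 mod 15 = 11.
q = 13: 13 mod 15 = 13.
q = 17: 17 mod 15 = 2.
q = 19: 19 mod 15 = 4 — not in {2, 3, 5, 7, 11, 13}.
So q = 19 is the smallest counterexample.

q = 19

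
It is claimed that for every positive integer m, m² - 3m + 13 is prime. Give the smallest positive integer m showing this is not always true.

Check each positive integer m in order until m² - 3m + 13 is not prime.
For m = 1, 2, 3, 4, …, 9, 10, 11 the conclusion holds.
m = 12: m² - 3m + 13 = 121 = 11 × 11, composite.
Thus m = 12 disproves the claim, and no smaller m works.

m = 12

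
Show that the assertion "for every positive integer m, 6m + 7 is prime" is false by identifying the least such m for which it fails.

We need the least positive integer m for which 6m + 7 is not prime.
m = 1: 6m + 7 = 13, prime.
m = 2: 6m + 7 = 19, prime.
m = 3: 6m + 7 = 25 = 5 × 5, composite.

m = 3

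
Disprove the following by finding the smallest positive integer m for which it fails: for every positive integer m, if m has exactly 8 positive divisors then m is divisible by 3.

Check each positive integer m in order until m has exactly 8 positive divisors but m is not divisible by 3.
m = 24: τ(24) = 8; 24 mod 3 = 0.
m = 30: τ(30) = 8; 30 mod 3 = 0.
m = 40: τ(40) = 8; 40 mod 3 = 1.

m = 40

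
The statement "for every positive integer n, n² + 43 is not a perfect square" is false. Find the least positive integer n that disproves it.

Check each positive integer n in order until n² + 43 is a perfect square.
For n = 1, 2, 3, 4, …, 18, 19, 20 the conclusion holds.
n = 21: 21² + 43 = 484 = 22², a perfect square.
Hence n = 21 is a counterexample.

n = 21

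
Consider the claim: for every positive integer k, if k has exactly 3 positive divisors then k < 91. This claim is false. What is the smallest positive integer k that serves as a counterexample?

k = 4: τ(4) = 3; 4 < 91.
k = 9: τ(9) = 3; 9 < 91.
k = 25: τ(25) = 3; 25 < 91.
k = 49: τ(49) = 3; 49 < 91.
k = 121: τ(121) = 3; 121 ≥ 91.
So k = 121 is the smallest counterexample.

k = 121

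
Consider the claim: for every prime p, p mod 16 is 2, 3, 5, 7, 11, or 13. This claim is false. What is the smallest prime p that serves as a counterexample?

We need the least prime p for which the claim fails.
For p = 2, 3, 5, 7, 11, 13 the conclusion holds.
p = 17: 17 mod 16 = 1 — not in {2, 3, 5, 7, 11, 13}.
So p = 17 is the smallest counterexample.

p = 17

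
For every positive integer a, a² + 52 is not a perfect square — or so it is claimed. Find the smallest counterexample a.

For a = 1, 2, 3, 4, …, 9, 10, 11 the conclusion holds.
a = 12: 12² + 52 = 196 = 14², a perfect square.

a = 12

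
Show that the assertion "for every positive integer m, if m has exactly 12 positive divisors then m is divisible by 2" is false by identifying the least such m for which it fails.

Check each positive integer m in order until m has exactly 12 positive divisors but m is not divisible by 2.
For m = 60, 72, 84, 90, …, 294, 306, 308 the conclusion holds.
m = 315: τ(315) = 12; 315 mod 2 = 1.
Hence m = 315 is a counterexample.

m = 315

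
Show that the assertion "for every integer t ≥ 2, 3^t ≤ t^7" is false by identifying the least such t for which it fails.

t = 19

Check each integer t ≥ 2 in order until 3^t > t^7.
The first 17 eligible values, up to t = 18, all satisfy the conclusion.
t = 19: 3^t = 1162261467 and t^7 = 893871739, so 1162261467 > 893871739.
Hence t = 19 is a counterexample.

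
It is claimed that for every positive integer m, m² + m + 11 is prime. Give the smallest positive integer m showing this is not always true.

A counterexample is any positive integer m such that m² + m + 11 is not prime; we check each in order.
For m = 1, 2, 3, 4, 5, 6, 7, 8, 9 the conclusion holds.
m = 10: m² + m + 11 = 121 = 11 × 11, composite.

m = 10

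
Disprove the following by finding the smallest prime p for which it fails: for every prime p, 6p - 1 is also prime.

p = 11

We need the least prime p for which 6p - 1 is not prime.
The first 4 eligible values, up to p = 7, all satisfy the conclusion.
p = 11: 6p - 1 = 65 = 5 × 13, not prime.
Thus p = 11 disproves the claim, and no smaller p works.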